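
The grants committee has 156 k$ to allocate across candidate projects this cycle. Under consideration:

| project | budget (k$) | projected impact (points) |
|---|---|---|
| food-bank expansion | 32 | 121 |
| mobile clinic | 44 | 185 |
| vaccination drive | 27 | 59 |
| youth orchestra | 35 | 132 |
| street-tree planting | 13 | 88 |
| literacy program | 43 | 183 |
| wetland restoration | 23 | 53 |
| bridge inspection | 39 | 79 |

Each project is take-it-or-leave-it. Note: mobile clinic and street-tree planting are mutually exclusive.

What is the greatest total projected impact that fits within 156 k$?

621

Density check — street-tree planting 6.77, literacy program 4.26, mobile clinic 4.20, food-bank expansion 3.78 are the best per k$.
Taking food-bank expansion + mobile clinic + youth orchestra + literacy program: 154 k$ used, 621 in projected impact.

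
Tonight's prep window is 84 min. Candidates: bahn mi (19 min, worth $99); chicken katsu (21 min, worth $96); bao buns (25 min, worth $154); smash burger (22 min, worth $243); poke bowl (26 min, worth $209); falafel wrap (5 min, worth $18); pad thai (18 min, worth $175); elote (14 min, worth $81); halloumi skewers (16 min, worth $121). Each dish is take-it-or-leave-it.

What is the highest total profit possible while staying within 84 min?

Best packing: smash burger + poke bowl + pad thai + halloumi skewers — 82 min, 748 total.

748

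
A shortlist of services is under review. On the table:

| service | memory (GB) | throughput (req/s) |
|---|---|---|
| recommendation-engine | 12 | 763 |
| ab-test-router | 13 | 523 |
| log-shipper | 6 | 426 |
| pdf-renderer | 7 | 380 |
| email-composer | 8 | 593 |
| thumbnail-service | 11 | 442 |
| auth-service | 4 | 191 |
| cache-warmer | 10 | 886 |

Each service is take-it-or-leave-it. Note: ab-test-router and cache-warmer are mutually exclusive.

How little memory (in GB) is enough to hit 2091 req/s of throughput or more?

28

Need the lightest bundle worth ≥ 2091.
log-shipper + email-composer + auth-service + cache-warmer reaches 2096 using 28 GB.
Any bundle with less than 28 GB falls short of 2091.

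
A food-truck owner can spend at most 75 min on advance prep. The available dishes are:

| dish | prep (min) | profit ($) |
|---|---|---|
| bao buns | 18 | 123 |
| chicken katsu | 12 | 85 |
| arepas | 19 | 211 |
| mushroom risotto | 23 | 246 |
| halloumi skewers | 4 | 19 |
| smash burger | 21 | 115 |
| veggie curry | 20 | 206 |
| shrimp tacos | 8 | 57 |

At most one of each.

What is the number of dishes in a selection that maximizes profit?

4

Best achievable profit is 748.
One optimal bundle: chicken katsu + arepas + mushroom risotto + veggie curry (74 min).
All optima have 4 dishes.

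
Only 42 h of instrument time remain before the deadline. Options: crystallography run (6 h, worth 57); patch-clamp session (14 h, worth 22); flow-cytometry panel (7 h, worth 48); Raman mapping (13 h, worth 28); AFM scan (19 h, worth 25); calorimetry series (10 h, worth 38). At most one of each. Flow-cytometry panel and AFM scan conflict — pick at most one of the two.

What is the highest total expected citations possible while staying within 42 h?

171

By expected citations per h: crystallography run 9.50, flow-cytometry panel 6.86, calorimetry series 3.80, Raman mapping 2.15 lead.
Taking crystallography run + flow-cytometry panel + Raman mapping + calorimetry series: 36 h used, 171 in expected citations.
Next best is crystallography run + patch-clamp session + flow-cytometry panel + calorimetry series at 165 (37 h) — short by 6.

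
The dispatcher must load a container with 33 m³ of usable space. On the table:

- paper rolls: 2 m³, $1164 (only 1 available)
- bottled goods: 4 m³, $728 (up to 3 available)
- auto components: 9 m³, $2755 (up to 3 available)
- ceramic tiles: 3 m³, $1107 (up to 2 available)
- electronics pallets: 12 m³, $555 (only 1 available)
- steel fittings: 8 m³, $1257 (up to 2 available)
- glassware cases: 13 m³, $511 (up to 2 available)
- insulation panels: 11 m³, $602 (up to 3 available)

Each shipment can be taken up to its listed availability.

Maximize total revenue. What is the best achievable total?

A density-first pass picks paper rolls + bottled goods + 2×auto components + 2×ceramic tiles — 9616 at 30 m³.
Dropping bottled goods and ceramic tiles frees 7 m³; slotting in auto components (9 m³) lifts the total to 10536 at 32 m³.

10536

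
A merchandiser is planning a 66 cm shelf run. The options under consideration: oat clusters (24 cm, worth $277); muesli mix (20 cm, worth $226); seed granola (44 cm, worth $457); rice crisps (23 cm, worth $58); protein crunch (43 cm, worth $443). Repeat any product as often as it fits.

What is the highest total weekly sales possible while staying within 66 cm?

Filling by ratio: 2×oat clusters for 554, with 18 cm left unused.
The 24 cm tied up in oat clusters is better spent on 2×muesli mix — total rises to 729 (64 cm).

729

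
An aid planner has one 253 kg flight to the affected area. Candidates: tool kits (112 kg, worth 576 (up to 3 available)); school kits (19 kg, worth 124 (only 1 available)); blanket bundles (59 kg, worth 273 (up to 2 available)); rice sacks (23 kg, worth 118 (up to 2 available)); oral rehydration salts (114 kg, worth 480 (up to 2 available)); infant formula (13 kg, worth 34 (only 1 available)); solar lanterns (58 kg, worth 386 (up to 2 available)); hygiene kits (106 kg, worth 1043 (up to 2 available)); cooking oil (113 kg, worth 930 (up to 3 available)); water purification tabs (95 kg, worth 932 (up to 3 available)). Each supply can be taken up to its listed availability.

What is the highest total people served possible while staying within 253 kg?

By people served per kg: hygiene kits 9.84, water purification tabs 9.81, cooking oil 8.23 lead.
The ratio heuristic lands on school kits + infant formula + 2×hygiene kits (2244) but leaves 9 kg idle.
Using the slack differently, solar lanterns + 2×water purification tabs comes to 2250 at 248 kg.

2250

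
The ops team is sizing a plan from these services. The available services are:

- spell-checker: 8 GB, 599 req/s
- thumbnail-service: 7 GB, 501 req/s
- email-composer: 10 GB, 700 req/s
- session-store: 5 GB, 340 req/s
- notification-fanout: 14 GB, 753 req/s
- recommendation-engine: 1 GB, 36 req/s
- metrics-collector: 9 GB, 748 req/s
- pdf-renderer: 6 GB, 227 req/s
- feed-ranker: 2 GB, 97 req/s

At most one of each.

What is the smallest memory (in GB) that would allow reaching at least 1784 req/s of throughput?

Look for the lowest-memory combination reaching 1784.
spell-checker + thumbnail-service + metrics-collector: 1848 throughput at 24 GB.
Any bundle with less than 24 GB falls short of 1784.

24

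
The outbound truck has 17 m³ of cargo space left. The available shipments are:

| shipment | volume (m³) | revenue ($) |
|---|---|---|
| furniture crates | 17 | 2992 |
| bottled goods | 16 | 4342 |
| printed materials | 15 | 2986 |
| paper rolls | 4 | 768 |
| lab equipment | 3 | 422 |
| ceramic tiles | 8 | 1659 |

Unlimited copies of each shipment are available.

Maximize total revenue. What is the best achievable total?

4342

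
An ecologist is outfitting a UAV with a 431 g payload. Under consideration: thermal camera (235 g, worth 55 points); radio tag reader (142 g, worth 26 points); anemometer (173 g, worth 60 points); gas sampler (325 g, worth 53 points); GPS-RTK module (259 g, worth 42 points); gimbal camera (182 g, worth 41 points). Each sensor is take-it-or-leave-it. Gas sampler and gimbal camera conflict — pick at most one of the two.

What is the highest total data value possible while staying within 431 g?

Thermal camera + anemometer uses 408 of the 431 g and totals 115.
That's the maximum — no feasible swap from here does better than 115.

115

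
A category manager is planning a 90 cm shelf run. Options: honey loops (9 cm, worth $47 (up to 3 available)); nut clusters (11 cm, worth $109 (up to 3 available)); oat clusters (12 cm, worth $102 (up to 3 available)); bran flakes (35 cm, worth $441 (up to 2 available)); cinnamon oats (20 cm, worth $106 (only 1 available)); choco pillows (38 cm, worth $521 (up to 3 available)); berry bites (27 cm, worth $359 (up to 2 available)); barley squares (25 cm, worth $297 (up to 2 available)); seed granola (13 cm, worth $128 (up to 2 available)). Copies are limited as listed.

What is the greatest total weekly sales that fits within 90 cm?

1177

Ranking by ratio (weekly sales/cm): choco pillows 13.71, berry bites 13.30, bran flakes 12.60.
Taking the top-ratio products first gives nut clusters + 2×choco pillows for 1151 (87 cm).
Replace nut clusters and choco pillows with berry bites + barley squares: the trade gains 26 net, giving 1177 at 90 cm.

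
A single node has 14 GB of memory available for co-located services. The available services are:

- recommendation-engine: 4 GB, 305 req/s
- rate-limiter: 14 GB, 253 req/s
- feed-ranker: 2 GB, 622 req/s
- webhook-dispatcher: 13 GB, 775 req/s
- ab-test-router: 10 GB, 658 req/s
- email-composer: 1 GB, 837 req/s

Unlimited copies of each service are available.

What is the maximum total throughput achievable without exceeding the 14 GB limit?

11718

Ranking by ratio (throughput/GB): email-composer 837.00, feed-ranker 311.00, recommendation-engine 76.25.
The ratio ordering already packs tightly: 14×email-composer, 14 GB, 11718.
Every other selection either busts 14 GB or fails to beat 11718.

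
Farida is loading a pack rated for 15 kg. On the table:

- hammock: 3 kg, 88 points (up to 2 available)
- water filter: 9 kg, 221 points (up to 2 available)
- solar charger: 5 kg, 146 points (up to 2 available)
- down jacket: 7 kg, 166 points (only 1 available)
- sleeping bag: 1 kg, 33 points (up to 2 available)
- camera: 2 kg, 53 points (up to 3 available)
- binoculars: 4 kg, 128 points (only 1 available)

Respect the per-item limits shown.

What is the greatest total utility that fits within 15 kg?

453

A density-first pass picks 2×hammock + 2×sleeping bag + camera + binoculars — 423 at 14 kg.
Dropping 2×hammock and sleeping bag and camera frees 9 kg; slotting in 2×solar charger (10 kg) lifts the total to 453 at 15 kg.
No other feasible combination exceeds 453.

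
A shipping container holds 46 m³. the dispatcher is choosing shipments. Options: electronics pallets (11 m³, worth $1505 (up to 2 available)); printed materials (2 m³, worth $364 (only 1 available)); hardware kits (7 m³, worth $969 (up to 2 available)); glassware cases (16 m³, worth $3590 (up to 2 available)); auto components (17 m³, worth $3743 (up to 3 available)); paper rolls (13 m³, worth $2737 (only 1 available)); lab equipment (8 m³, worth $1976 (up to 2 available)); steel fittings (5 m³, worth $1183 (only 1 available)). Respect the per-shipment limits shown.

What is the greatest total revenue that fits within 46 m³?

10492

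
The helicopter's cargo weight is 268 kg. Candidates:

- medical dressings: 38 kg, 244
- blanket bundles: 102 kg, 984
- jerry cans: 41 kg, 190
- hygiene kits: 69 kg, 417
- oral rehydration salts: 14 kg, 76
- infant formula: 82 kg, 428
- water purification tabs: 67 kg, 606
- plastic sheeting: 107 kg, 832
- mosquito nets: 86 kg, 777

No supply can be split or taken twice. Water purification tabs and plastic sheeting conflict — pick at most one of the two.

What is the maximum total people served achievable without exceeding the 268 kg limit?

By people served per kg: blanket bundles 9.65, water purification tabs 9.04, mosquito nets 9.03 lead.
The ratio ordering already packs tightly: blanket bundles + water purification tabs + mosquito nets, 255 kg, 2367.
Runner-up medical dressings + blanket bundles + jerry cans + mosquito nets tops out at 2195.

2367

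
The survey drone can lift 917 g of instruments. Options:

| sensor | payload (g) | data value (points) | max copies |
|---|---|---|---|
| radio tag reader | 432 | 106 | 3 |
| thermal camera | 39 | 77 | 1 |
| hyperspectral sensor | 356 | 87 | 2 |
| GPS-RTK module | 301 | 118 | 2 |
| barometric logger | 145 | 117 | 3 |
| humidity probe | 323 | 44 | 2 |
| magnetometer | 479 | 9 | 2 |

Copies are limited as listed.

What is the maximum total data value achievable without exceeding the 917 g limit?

546

Density check — thermal camera 1.97, barometric logger 0.81, GPS-RTK module 0.39, radio tag reader 0.25 are the best per g.
Best packing: thermal camera + GPS-RTK module + 3×barometric logger — 775 g, 546 total.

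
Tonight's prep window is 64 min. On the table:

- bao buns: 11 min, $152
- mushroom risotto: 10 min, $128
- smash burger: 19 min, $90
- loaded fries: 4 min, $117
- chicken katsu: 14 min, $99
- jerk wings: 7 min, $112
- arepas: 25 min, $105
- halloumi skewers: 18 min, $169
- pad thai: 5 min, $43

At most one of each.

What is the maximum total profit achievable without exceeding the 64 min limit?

777

By profit per min: loaded fries 29.25, jerk wings 16.00, bao buns 13.82 lead.
Taking the top-ratio dishes first gives bao buns + mushroom risotto + loaded fries + jerk wings + halloumi skewers + pad thai for 721 (55 min).
The 5 min tied up in pad thai is better spent on chicken katsu — total rises to 777 (64 min).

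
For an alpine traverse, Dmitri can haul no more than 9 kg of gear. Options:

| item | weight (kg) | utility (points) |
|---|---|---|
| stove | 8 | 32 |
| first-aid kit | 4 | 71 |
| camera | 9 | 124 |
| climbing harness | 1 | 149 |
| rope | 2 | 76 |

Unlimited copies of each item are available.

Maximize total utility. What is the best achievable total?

1341

By utility per kg: climbing harness 149.00, rope 38.00, first-aid kit 17.75, camera 13.78 lead.
Taking 9×climbing harness: 9 kg used, 1341 in utility.
That's the maximum — no swap from here does better than 1341.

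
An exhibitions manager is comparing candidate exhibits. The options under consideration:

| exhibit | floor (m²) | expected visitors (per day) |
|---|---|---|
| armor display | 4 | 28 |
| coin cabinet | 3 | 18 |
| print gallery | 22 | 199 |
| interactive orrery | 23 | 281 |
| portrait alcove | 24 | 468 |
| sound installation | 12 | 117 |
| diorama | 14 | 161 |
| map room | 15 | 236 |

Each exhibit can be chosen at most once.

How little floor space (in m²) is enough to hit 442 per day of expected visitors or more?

24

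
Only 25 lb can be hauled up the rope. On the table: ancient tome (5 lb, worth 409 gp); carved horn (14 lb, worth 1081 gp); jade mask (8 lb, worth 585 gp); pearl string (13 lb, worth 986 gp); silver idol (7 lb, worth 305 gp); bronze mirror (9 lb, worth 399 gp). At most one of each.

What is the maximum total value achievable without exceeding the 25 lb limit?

A density-first pass picks ancient tome + carved horn — 1490 at 19 lb.
The 14 lb tied up in carved horn is better spent on pearl string + silver idol — total rises to 1700 (25 lb).

1700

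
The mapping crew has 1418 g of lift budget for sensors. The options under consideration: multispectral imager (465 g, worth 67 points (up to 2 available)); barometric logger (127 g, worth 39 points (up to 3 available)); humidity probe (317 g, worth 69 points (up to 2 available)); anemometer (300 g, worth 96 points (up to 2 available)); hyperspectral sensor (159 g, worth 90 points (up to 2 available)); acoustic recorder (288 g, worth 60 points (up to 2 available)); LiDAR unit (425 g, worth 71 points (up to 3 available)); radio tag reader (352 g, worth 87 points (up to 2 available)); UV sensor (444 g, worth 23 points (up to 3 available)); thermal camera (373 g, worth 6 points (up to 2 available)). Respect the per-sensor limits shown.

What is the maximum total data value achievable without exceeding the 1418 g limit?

By data value per g: hyperspectral sensor 0.57, anemometer 0.32, barometric logger 0.31, radio tag reader 0.25 lead.
The ratio heuristic lands on 3×barometric logger + 2×anemometer + 2×hyperspectral sensor (489) but leaves 119 g idle.
The 254 g tied up in 2×barometric logger is better spent on radio tag reader — total rises to 498 (1397 g).
No other feasible combination exceeds 498.

498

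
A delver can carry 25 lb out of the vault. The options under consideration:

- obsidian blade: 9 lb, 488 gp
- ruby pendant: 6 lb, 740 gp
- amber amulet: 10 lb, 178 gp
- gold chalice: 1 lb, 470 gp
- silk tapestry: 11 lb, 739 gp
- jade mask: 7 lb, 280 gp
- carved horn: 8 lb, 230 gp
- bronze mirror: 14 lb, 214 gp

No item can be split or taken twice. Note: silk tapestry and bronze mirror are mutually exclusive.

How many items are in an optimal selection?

4

Optimal total is 2229.
For example ruby pendant + gold chalice + silk tapestry + jade mask achieves it, using 25 lb.
Any selection reaching 2229 contains exactly 4 items.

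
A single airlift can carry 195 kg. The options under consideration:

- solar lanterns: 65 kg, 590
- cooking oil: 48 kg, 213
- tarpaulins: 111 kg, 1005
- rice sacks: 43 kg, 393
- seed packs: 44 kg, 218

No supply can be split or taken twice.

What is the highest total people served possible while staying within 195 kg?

1595

Greedy by ratio would take solar lanterns + rice sacks + seed packs: 152 kg used, total 1201.
The 87 kg tied up in rice sacks and seed packs is better spent on tarpaulins — total rises to 1595 (176 kg).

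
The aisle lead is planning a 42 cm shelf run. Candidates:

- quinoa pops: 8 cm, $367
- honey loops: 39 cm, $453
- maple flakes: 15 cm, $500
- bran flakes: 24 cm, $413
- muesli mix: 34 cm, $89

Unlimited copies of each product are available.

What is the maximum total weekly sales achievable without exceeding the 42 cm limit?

By weekly sales per cm: quinoa pops 45.88, maple flakes 33.33, bran flakes 17.21, honey loops 11.62 lead.
5×quinoa pops uses 40 of the 42 cm and totals 1835.
The spare 2 cm is too small for any remaining product, and no exchange beats 1835.

1835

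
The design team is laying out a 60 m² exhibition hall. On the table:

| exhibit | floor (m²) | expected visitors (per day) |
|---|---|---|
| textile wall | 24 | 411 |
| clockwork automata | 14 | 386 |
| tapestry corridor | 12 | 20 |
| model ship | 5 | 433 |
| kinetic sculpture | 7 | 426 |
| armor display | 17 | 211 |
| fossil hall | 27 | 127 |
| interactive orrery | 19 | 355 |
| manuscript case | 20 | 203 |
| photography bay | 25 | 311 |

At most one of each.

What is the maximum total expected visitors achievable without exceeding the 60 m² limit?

1656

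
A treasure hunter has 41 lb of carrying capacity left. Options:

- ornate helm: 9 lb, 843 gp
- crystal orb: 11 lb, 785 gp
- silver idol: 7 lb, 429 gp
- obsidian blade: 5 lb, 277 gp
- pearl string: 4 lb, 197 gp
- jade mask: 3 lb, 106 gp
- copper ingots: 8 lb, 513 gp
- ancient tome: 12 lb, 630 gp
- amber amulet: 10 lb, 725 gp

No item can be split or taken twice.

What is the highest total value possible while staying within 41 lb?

Taking the top-ratio items first gives ornate helm + crystal orb + jade mask + copper ingots + amber amulet for 2972 (41 lb).
Dropping jade mask and copper ingots frees 11 lb; slotting in silver idol + pearl string (11 lb) lifts the total to 2979 at 41 lb.
The closest alternative, ornate helm + crystal orb + jade mask + copper ingots + amber amulet, reaches only 2972.

2979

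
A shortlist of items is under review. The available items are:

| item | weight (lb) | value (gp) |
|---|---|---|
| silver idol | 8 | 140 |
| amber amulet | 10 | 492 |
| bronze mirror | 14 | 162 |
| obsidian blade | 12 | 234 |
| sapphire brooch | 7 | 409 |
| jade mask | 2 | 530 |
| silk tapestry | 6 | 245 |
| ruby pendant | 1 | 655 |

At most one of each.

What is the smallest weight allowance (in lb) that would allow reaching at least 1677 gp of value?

13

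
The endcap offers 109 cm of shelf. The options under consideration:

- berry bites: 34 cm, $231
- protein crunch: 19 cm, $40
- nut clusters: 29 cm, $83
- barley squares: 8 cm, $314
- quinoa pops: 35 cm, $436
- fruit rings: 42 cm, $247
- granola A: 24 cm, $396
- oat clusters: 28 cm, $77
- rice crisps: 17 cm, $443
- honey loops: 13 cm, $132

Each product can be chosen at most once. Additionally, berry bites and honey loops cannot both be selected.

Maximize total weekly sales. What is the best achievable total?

1721

The ratio ordering already packs tightly: barley squares + quinoa pops + granola A + rice crisps + honey loops, 97 cm, 1721.
The closest alternative, protein crunch + barley squares + quinoa pops + granola A + rice crisps, reaches only 1629.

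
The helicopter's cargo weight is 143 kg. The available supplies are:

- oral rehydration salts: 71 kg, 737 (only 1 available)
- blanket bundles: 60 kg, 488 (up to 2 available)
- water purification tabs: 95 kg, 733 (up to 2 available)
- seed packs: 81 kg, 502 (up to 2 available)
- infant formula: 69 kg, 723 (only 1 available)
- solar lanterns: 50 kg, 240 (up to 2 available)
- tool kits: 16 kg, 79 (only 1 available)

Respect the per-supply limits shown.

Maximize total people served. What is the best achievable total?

The ratio ordering already packs tightly: oral rehydration salts + infant formula, 140 kg, 1460.

1460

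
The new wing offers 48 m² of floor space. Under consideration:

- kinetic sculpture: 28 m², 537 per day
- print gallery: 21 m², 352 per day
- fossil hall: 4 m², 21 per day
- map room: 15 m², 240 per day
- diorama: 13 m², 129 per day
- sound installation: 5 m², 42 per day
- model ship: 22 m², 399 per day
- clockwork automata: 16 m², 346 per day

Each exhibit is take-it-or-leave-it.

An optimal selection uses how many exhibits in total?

3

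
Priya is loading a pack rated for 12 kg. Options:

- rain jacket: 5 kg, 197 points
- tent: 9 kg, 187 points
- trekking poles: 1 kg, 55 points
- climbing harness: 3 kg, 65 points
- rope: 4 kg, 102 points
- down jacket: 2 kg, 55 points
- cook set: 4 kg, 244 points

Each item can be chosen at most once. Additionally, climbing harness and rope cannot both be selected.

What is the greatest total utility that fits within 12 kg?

551

Ranking by ratio (utility/kg): cook set 61.00, trekking poles 55.00, rain jacket 39.40, down jacket 27.50.
Taking rain jacket + trekking poles + down jacket + cook set: 12 kg used, 551 in utility.
That's the maximum — no feasible swap from here does better than 551.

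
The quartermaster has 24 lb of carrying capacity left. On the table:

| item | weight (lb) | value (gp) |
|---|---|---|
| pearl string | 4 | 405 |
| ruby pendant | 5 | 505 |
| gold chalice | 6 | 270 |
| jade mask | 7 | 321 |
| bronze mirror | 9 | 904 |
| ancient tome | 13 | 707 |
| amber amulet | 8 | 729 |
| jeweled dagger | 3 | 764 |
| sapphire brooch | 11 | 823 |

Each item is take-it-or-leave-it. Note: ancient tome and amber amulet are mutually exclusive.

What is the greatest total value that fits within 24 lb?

The ratio heuristic lands on pearl string + ruby pendant + bronze mirror + jeweled dagger (2578) but leaves 3 lb idle.
Replace ruby pendant with amber amulet: the trade gains 224 net, giving 2802 at 24 lb.

2802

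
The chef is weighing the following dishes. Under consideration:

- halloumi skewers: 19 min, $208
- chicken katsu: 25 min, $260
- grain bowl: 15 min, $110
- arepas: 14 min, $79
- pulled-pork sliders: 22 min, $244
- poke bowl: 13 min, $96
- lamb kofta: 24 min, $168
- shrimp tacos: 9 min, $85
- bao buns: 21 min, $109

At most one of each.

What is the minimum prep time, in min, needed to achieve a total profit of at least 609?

Minimise min subject to total profit ≥ 609.
chicken katsu + grain bowl + pulled-pork sliders reaches 614 using 62 min.
Below 62 min the best achievable stays under 609.

62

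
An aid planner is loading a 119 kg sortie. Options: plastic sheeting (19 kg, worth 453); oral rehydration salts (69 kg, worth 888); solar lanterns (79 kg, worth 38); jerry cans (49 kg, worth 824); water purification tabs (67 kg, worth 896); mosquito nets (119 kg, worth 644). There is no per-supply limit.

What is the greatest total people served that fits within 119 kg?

Ranking by ratio (people served/kg): plastic sheeting 23.84, jerry cans 16.82, water purification tabs 13.37, oral rehydration salts 12.87.
Best packing: 6×plastic sheeting — 114 kg, 2718 total.
Every other selection either busts 119 kg or fails to beat 2718.

2718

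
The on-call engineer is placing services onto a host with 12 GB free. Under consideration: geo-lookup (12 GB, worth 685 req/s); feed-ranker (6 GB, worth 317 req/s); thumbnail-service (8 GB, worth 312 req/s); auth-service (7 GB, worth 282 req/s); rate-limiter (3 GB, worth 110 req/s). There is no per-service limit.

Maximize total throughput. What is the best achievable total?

685

Taking geo-lookup: 12 GB used, 685 in throughput.
No other feasible combination exceeds 685.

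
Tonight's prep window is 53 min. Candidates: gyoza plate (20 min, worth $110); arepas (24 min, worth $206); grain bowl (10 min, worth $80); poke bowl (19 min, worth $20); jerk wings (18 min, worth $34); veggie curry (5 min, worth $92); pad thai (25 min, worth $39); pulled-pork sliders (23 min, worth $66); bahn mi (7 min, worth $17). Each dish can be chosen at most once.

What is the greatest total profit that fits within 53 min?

408

The ratio heuristic lands on arepas + grain bowl + veggie curry + bahn mi (395) but leaves 7 min idle.
Dropping grain bowl and bahn mi frees 17 min; slotting in gyoza plate (20 min) lifts the total to 408 at 49 min.
An exhaustive check of the 512 subsets confirms 408.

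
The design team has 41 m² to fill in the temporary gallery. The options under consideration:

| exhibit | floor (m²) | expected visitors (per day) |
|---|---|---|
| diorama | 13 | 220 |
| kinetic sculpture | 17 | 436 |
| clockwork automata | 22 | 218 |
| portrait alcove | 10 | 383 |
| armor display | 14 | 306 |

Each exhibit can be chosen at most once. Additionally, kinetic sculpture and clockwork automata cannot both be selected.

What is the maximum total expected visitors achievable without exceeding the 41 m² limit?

Taking kinetic sculpture + portrait alcove + armor display: 41 m² used, 1125 in expected visitors.
Runner-up diorama + kinetic sculpture + portrait alcove tops out at 1039.

1125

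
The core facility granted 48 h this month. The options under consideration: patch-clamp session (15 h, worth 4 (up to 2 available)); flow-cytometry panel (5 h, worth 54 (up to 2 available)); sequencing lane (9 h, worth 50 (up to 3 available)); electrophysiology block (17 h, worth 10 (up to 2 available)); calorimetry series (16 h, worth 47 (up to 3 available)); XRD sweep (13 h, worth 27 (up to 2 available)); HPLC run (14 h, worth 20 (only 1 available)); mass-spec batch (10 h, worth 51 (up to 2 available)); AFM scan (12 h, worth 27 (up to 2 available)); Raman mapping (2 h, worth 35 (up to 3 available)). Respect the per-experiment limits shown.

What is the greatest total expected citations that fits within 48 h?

365

By expected citations per h: Raman mapping 17.50, flow-cytometry panel 10.80, sequencing lane 5.56 lead.
Taking the top-ratio experiments first gives 2×flow-cytometry panel + 3×sequencing lane + 3×Raman mapping for 363 (43 h).
Replace 2×sequencing lane with 2×mass-spec batch: the trade gains 2 net, giving 365 at 45 h.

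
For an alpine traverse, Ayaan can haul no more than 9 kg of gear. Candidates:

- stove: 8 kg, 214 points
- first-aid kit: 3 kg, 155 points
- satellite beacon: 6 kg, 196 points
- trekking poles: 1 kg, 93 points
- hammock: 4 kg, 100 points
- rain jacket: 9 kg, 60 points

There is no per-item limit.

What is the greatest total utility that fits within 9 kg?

The ratio ordering already packs tightly: 9×trekking poles, 9 kg, 837.

837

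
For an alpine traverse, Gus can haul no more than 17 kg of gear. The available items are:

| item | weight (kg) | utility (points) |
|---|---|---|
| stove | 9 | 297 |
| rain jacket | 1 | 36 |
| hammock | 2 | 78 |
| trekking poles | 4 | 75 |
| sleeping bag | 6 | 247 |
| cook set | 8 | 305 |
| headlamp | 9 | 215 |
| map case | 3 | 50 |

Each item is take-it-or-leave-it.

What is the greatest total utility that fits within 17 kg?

Best packing: rain jacket + hammock + sleeping bag + cook set — 17 kg, 666 total.

666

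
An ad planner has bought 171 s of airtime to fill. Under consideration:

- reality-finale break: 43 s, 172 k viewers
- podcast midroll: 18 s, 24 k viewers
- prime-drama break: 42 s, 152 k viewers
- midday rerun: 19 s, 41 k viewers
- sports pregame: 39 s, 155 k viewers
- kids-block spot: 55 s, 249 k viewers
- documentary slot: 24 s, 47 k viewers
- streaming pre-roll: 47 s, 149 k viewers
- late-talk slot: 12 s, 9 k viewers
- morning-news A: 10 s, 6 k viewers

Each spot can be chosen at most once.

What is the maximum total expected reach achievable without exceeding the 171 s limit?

The ratio heuristic lands on reality-finale break + midday rerun + sports pregame + kids-block spot + late-talk slot (626) but leaves 3 s idle.
Dropping midday rerun and late-talk slot frees 31 s; slotting in documentary slot + morning-news A (34 s) lifts the total to 629 at 171 s.
An exhaustive check of the 1024 subsets confirms 629.

629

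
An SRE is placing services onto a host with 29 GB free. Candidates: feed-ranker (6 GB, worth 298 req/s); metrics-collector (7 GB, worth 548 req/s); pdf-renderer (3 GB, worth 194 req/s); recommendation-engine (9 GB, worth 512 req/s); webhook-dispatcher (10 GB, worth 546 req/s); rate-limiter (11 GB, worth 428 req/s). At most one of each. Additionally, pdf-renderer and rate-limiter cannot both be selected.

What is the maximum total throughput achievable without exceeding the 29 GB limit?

1800

Taking metrics-collector + pdf-renderer + recommendation-engine + webhook-dispatcher: 29 GB used, 1800 in throughput.
Runner-up metrics-collector + recommendation-engine + webhook-dispatcher tops out at 1606.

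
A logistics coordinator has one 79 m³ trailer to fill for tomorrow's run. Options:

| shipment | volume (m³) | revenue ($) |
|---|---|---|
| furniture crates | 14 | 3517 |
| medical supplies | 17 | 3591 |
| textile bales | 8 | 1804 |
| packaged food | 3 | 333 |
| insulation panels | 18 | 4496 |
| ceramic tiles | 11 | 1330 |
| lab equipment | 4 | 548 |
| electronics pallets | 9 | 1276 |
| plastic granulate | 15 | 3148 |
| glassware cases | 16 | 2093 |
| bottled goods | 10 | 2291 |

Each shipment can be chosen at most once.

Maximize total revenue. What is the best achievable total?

17591

A density-first pass picks furniture crates + medical supplies + textile bales + packaged food + insulation panels + electronics pallets + bottled goods — 17308 at 79 m³.
A better packing is furniture crates + medical supplies + insulation panels + lab equipment + plastic granulate + bottled goods: 78 m³, total 17591.
The closest alternative, furniture crates + medical supplies + textile bales + packaged food + insulation panels + lab equipment + plastic granulate, reaches only 17437.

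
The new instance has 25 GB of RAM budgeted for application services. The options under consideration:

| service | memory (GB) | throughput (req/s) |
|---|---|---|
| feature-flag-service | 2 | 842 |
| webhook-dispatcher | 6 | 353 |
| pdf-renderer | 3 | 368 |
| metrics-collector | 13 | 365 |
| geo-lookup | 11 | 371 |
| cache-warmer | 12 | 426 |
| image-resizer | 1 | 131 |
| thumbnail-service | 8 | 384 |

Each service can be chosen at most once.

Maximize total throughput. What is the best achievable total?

The ratio heuristic lands on feature-flag-service + webhook-dispatcher + pdf-renderer + image-resizer + thumbnail-service (2078) but leaves 5 GB idle.
The 8 GB tied up in thumbnail-service is better spent on cache-warmer — total rises to 2120 (24 GB).

2120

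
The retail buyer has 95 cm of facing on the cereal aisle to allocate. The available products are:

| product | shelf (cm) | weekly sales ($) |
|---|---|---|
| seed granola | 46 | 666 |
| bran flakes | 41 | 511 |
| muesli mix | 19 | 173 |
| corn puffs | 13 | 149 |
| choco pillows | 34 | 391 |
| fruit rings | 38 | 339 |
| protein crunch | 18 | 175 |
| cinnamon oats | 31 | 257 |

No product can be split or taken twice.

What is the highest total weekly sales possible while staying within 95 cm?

Greedy by ratio would take seed granola + bran flakes: 87 cm used, total 1177.
Replace bran flakes with corn puffs + choco pillows: the trade gains 29 net, giving 1206 at 93 cm.
Runner-up seed granola + bran flakes tops out at 1177.

1206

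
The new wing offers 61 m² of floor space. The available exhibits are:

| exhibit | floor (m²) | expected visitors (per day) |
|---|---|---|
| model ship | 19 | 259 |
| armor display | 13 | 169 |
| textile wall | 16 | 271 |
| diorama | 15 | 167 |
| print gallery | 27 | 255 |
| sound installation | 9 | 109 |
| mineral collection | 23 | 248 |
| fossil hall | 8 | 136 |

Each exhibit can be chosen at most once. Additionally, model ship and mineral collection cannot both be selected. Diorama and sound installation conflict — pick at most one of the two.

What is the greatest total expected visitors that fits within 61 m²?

Taking model ship + armor display + textile wall + fossil hall: 56 m² used, 835 in expected visitors.
That's the maximum — no feasible swap from here does better than 835.

835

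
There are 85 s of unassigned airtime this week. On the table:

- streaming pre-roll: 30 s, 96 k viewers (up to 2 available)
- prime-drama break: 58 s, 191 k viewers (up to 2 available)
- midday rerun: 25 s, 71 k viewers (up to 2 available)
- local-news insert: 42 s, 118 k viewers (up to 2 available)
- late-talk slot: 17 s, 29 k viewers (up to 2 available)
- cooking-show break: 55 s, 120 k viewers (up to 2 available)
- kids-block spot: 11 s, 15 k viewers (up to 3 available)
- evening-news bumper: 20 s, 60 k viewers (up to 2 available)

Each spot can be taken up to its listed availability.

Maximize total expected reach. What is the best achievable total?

The ratio heuristic lands on prime-drama break + evening-news bumper (251) but leaves 7 s idle.
Replace prime-drama break and evening-news bumper with 2×streaming pre-roll + midday rerun: the trade gains 12 net, giving 263 at 85 s.
Nothing else within 85 s beats 263.

263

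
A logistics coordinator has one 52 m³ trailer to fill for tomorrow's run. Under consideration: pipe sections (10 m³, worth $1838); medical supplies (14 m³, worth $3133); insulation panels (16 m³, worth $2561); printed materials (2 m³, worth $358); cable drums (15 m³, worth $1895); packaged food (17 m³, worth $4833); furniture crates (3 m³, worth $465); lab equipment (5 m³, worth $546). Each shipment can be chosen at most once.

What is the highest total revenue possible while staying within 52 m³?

11350

Greedy by ratio would take pipe sections + medical supplies + printed materials + packaged food + furniture crates + lab equipment: 51 m³ used, total 11173.
Dropping pipe sections and lab equipment frees 15 m³; slotting in insulation panels (16 m³) lifts the total to 11350 at 52 m³.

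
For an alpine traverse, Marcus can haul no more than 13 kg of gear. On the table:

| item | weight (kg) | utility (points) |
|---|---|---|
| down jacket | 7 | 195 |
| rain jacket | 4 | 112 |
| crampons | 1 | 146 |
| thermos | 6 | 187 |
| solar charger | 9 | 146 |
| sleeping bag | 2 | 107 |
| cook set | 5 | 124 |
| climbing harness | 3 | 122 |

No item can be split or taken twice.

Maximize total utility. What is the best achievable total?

By utility per kg: crampons 146.00, sleeping bag 53.50, climbing harness 40.67, thermos 31.17 lead.
A density-first pass picks crampons + thermos + sleeping bag + climbing harness — 562 at 12 kg.
Dropping thermos frees 6 kg; slotting in down jacket (7 kg) lifts the total to 570 at 13 kg.
That's the maximum — no swap from here does better than 570.

570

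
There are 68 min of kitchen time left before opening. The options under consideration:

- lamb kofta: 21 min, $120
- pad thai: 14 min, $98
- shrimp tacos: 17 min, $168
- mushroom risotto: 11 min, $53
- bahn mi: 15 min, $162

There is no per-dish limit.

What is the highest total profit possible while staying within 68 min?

A density-first pass picks 4×bahn mi — 648 at 60 min.
Dropping 4×bahn mi frees 60 min; slotting in 4×shrimp tacos (68 min) lifts the total to 672 at 68 min.
That's the maximum — no swap from here does better than 672.

672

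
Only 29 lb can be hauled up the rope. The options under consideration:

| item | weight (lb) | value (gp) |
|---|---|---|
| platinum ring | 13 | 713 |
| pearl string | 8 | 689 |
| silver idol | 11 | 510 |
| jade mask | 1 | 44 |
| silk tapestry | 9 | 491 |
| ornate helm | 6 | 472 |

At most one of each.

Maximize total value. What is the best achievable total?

Taking platinum ring + pearl string + jade mask + ornate helm: 28 lb used, 1918 in value.

1918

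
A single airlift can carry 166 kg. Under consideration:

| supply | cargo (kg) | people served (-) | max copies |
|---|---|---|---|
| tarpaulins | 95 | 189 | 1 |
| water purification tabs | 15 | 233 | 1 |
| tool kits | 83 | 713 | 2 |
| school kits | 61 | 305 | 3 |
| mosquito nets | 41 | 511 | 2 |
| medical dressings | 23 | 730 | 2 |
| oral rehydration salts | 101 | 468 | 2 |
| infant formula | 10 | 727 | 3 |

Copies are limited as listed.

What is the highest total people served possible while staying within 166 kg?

A density-first pass picks water purification tabs + mosquito nets + 2×medical dressings + 3×infant formula — 4385 at 132 kg.
The 15 kg tied up in water purification tabs is better spent on mosquito nets — total rises to 4663 (158 kg).
Nothing else within 166 kg beats 4663.

4663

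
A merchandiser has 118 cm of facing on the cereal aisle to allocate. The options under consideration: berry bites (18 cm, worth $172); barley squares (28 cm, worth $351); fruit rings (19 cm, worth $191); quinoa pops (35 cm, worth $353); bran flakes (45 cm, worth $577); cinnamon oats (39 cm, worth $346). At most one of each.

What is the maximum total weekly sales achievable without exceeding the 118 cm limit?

By weekly sales per cm: bran flakes 12.82, barley squares 12.54, quinoa pops 10.09 lead.
Filling by ratio: barley squares + quinoa pops + bran flakes for 1281, with 10 cm left unused.
Dropping barley squares frees 28 cm; slotting in berry bites + fruit rings (37 cm) lifts the total to 1293 at 117 cm.
Runner-up berry bites + barley squares + fruit rings + bran flakes tops out at 1291.

1293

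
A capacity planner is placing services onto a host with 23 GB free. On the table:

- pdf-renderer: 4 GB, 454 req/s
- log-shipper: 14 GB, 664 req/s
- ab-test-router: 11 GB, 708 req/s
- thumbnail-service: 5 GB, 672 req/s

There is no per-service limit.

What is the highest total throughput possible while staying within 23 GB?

2924

Filling by ratio: 4×thumbnail-service for 2688, with 3 GB left unused.
Replace thumbnail-service with 2×pdf-renderer: the trade gains 236 net, giving 2924 at 23 GB.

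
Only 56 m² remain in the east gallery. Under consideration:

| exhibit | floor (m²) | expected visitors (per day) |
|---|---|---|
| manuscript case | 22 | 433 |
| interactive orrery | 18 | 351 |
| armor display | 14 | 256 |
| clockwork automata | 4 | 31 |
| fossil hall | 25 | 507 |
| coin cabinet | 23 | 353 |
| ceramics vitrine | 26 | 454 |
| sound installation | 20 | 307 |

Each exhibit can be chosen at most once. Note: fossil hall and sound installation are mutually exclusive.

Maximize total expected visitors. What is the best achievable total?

Ranking by ratio (expected visitors/m²): fossil hall 20.28, manuscript case 19.68, interactive orrery 19.50, armor display 18.29.
Greedy by ratio would take manuscript case + clockwork automata + fossil hall: 51 m² used, total 971.
Dropping clockwork automata and fossil hall frees 29 m²; slotting in interactive orrery + armor display (32 m²) lifts the total to 1040 at 54 m².

1040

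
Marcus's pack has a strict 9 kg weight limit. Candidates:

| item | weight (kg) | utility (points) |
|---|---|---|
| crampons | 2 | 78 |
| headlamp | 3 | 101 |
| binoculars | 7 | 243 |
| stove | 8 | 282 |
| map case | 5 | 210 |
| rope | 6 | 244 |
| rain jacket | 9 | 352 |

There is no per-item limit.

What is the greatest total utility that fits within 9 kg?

366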